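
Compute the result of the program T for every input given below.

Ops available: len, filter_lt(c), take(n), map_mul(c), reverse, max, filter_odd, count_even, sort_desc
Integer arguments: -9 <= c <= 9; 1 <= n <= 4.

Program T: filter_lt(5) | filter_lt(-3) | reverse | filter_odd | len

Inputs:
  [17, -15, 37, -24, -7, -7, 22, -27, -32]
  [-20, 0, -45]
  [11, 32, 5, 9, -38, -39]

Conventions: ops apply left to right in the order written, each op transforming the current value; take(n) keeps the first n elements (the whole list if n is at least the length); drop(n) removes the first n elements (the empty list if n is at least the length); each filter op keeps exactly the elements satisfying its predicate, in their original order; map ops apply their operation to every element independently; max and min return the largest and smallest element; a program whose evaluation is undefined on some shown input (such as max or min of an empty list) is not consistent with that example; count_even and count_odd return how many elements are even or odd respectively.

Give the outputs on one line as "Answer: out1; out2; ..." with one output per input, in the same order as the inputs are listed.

Execution, op by op:
  [17, -15, 37, -24, -7, -7, 22, -27, -32] -> [-15, -24, -7, -7, -27, -32] -> [-15, -24, -7, -7, -27, -32] -> [-32, -27, -7, -7, -24, -15] -> [-27, -7, -7, -15] -> 4
  [-20, 0, -45] -> [-20, 0, -45] -> [-20, -45] -> [-45, -20] -> [-45] -> 1
  [11, 32, 5, 9, -38, -39] -> [-38, -39] -> [-38, -39] -> [-39, -38] -> [-39] -> 1

4; 1; 1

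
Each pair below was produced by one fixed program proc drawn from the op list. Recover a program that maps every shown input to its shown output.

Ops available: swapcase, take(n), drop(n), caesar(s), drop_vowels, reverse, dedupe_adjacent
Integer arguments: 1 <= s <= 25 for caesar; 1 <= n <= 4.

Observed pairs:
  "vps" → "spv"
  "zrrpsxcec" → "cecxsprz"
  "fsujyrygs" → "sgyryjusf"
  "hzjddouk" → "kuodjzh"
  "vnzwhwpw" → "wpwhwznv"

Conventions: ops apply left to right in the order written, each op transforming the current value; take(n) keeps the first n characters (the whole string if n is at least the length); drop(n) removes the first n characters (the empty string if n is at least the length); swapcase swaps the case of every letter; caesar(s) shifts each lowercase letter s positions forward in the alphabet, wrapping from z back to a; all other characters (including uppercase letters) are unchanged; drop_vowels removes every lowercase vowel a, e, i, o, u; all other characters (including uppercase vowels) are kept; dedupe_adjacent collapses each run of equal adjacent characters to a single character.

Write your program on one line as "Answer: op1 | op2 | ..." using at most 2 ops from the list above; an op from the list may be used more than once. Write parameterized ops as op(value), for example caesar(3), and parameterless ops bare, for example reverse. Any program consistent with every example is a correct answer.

dedupe_adjacent | reverse

Check, running the answer program on each example:
  "vps" -> "vps" -> "spv"
  "zrrpsxcec" -> "zrpsxcec" -> "cecxsprz"
  "fsujyrygs" -> "fsujyrygs" -> "sgyryjusf"
  "hzjddouk" -> "hzjdouk" -> "kuodjzh"
  "vnzwhwpw" -> "vnzwhwpw" -> "wpwhwznv"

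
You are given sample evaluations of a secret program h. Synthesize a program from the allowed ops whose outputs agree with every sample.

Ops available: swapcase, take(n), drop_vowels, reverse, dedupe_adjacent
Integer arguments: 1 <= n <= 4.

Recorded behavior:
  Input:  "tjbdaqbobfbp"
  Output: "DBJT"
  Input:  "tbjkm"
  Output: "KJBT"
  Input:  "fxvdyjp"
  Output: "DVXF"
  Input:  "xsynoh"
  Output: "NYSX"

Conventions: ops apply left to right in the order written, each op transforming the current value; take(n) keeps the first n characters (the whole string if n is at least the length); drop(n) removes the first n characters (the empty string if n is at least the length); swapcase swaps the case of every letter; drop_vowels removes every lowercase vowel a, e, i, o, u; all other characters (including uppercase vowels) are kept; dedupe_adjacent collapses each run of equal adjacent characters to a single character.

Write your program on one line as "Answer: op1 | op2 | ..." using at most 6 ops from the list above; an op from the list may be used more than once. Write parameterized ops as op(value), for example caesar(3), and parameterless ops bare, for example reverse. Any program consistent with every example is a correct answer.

drop_vowels | dedupe_adjacent | take(4) | reverse | swapcase

Check, running the answer program on each example:
  "tjbdaqbobfbp" -> "tjbdqbbfbp" -> "tjbdqbfbp" -> "tjbd" -> "dbjt" -> "DBJT"
  "tbjkm" -> "tbjkm" -> "tbjkm" -> "tbjk" -> "kjbt" -> "KJBT"
  "fxvdyjp" -> "fxvdyjp" -> "fxvdyjp" -> "fxvd" -> "dvxf" -> "DVXF"
  "xsynoh" -> "xsynh" -> "xsynh" -> "xsyn" -> "nysx" -> "NYSX"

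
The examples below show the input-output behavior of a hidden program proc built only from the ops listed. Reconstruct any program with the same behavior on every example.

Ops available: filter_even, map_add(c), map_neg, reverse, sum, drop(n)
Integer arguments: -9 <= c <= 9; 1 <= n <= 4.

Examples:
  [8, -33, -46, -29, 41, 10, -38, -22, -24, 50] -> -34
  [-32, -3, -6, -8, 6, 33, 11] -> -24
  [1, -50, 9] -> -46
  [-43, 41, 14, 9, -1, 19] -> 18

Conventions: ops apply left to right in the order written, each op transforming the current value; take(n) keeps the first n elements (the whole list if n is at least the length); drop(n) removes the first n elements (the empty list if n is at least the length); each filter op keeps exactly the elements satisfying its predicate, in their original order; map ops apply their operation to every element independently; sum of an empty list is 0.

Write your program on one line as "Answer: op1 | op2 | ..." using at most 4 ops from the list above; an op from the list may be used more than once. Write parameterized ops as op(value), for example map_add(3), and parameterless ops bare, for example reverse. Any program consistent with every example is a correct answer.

filter_even | map_add(7) | map_add(-3) | sum

Check, running the answer program on each example:
  [8, -33, -46, -29, 41, 10, -38, -22, -24, 50] -> [8, -46, 10, -38, -22, -24, 50] -> [15, -39, 17, -31, -15, -17, 57] -> [12, -42, 14, -34, -18, -20, 54] -> -34
  [-32, -3, -6, -8, 6, 33, 11] -> [-32, -6, -8, 6] -> [-25, 1, -1, 13] -> [-28, -2, -4, 10] -> -24
  [1, -50, 9] -> [-50] -> [-43] -> [-46] -> -46
  [-43, 41, 14, 9, -1, 19] -> [14] -> [21] -> [18] -> 18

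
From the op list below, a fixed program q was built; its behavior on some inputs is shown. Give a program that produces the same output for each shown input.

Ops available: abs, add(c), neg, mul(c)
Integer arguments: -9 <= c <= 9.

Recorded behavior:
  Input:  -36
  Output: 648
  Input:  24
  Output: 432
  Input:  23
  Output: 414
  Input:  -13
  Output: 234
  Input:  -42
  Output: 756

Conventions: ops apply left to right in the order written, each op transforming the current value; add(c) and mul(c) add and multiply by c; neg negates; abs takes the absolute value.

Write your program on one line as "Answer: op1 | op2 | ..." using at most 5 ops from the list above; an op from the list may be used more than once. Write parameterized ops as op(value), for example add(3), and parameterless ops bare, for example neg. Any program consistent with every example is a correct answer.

mul(-3) | abs | mul(-6) | abs

Check, running the answer program on each example:
  -36 -> 108 -> 108 -> -648 -> 648
  24 -> -72 -> 72 -> -432 -> 432
  23 -> -69 -> 69 -> -414 -> 414
  -13 -> 39 -> 39 -> -234 -> 234
  -42 -> 126 -> 126 -> -756 -> 756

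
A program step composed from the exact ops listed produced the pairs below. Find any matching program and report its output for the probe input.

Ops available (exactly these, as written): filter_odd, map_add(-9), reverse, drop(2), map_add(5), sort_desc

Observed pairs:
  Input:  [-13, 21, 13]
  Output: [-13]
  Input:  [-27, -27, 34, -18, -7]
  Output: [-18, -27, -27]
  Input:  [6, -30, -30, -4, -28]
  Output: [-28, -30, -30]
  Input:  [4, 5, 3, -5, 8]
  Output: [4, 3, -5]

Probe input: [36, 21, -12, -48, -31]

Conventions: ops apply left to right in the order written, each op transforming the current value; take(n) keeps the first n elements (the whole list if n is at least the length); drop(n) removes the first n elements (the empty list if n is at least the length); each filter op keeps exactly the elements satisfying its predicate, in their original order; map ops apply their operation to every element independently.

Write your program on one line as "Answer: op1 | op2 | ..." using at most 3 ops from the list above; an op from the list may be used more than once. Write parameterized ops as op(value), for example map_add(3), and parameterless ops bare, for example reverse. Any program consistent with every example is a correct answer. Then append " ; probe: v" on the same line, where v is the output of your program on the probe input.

sort_desc | drop(2) ; probe: [-12, -31, -48]

Check, running the answer program on each example:
  [-13, 21, 13] -> [21, 13, -13] -> [-13]
  [-27, -27, 34, -18, -7] -> [34, -7, -18, -27, -27] -> [-18, -27, -27]
  [6, -30, -30, -4, -28] -> [6, -4, -28, -30, -30] -> [-28, -30, -30]
  [4, 5, 3, -5, 8] -> [8, 5, 4, 3, -5] -> [4, 3, -5]
  probe: [36, 21, -12, -48, -31] -> [36, 21, -12, -31, -48] -> [-12, -31, -48]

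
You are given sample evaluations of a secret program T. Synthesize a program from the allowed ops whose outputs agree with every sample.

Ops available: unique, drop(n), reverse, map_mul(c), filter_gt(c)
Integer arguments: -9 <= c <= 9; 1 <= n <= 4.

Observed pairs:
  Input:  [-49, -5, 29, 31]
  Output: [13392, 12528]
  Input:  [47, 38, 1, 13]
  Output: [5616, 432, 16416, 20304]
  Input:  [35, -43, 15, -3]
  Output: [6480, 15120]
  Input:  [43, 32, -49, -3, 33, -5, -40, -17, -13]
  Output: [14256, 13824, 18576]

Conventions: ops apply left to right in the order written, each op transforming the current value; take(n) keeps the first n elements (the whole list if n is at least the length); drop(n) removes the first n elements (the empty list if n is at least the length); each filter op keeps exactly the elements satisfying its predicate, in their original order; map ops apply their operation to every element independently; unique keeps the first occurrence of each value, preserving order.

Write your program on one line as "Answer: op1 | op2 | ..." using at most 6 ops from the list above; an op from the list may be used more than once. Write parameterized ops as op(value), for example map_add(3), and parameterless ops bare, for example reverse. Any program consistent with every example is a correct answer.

map_mul(-2) | map_mul(-9) | reverse | filter_gt(8) | map_mul(8) | map_mul(3)

Check, running the answer program on each example:
  [-49, -5, 29, 31] -> [98, 10, -58, -62] -> [-882, -90, 522, 558] -> [558, 522, -90, -882] -> [558, 522] -> [4464, 4176] -> [13392, 12528]
  [47, 38, 1, 13] -> [-94, -76, -2, -26] -> [846, 684, 18, 234] -> [234, 18, 684, 846] -> [234, 18, 684, 846] -> [1872, 144, 5472, 6768] -> [5616, 432, 16416, 20304]
  [35, -43, 15, -3] -> [-70, 86, -30, 6] -> [630, -774, 270, -54] -> [-54, 270, -774, 630] -> [270, 630] -> [2160, 5040] -> [6480, 15120]
  [43, 32, -49, -3, 33, -5, -40, -17, -13] -> [-86, -64, 98, 6, -66, 10, 80, 34, 26] -> [774, 576, -882, -54, 594, -90, -720, -306, -234] -> [-234, -306, -720, -90, 594, -54, -882, 576, 774] -> [594, 576, 774] -> [4752, 4608, 6192] -> [14256, 13824, 18576]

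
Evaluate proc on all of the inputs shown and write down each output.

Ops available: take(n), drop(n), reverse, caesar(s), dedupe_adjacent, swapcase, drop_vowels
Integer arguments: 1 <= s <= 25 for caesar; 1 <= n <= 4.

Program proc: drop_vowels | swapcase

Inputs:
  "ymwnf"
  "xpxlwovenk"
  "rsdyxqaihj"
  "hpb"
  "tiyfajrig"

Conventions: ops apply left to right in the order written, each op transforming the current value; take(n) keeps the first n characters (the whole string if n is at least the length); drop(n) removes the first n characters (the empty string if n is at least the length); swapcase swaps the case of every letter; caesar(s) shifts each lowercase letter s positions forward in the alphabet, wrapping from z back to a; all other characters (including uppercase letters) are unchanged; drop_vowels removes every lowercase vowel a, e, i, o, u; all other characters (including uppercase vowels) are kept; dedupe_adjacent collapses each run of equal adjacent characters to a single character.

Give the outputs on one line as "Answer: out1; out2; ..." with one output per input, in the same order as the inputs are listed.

Execution, op by op:
  "ymwnf" -> "ymwnf" -> "YMWNF"
  "xpxlwovenk" -> "xpxlwvnk" -> "XPXLWVNK"
  "rsdyxqaihj" -> "rsdyxqhj" -> "RSDYXQHJ"
  "hpb" -> "hpb" -> "HPB"
  "tiyfajrig" -> "tyfjrg" -> "TYFJRG"

"YMWNF"; "XPXLWVNK"; "RSDYXQHJ"; "HPB"; "TYFJRG"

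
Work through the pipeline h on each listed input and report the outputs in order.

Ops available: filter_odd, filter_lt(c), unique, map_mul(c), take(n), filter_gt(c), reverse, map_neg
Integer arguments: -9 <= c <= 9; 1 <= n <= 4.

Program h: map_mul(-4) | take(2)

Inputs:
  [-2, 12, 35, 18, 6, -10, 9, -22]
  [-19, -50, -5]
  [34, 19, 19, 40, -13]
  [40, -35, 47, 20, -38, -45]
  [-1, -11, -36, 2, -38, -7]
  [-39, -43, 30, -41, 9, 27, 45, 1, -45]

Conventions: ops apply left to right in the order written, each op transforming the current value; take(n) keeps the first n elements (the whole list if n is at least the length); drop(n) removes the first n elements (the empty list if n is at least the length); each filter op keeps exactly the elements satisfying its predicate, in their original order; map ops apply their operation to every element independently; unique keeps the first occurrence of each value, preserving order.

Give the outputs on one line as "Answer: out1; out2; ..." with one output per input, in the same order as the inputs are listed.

[8, -48]; [76, 200]; [-136, -76]; [-160, 140]; [4, 44]; [156, 172]

Execution, op by op:
  [-2, 12, 35, 18, 6, -10, 9, -22] -> [8, -48, -140, -72, -24, 40, -36, 88] -> [8, -48]
  [-19, -50, -5] -> [76, 200, 20] -> [76, 200]
  [34, 19, 19, 40, -13] -> [-136, -76, -76, -160, 52] -> [-136, -76]
  [40, -35, 47, 20, -38, -45] -> [-160, 140, -188, -80, 152, 180] -> [-160, 140]
  [-1, -11, -36, 2, -38, -7] -> [4, 44, 144, -8, 152, 28] -> [4, 44]
  [-39, -43, 30, -41, 9, 27, 45, 1, -45] -> [156, 172, -120, 164, -36, -108, -180, -4, 180] -> [156, 172]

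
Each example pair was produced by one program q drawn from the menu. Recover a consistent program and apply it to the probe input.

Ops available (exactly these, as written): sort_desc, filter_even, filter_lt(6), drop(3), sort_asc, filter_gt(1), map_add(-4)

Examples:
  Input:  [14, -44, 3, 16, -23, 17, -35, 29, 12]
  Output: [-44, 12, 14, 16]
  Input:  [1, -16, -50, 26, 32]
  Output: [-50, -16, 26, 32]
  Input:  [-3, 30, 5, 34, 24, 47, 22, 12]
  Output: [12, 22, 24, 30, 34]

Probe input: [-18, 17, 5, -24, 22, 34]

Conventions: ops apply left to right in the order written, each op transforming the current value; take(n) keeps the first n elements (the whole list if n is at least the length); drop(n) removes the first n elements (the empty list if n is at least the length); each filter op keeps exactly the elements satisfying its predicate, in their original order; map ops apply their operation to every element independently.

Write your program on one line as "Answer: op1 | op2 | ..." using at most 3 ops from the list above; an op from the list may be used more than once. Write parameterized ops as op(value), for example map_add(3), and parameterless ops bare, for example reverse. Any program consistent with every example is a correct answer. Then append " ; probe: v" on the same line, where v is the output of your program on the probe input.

filter_even | sort_desc | sort_asc ; probe: [-24, -18, 22, 34]

Check, running the answer program on each example:
  [14, -44, 3, 16, -23, 17, -35, 29, 12] -> [14, -44, 16, 12] -> [16, 14, 12, -44] -> [-44, 12, 14, 16]
  [1, -16, -50, 26, 32] -> [-16, -50, 26, 32] -> [32, 26, -16, -50] -> [-50, -16, 26, 32]
  [-3, 30, 5, 34, 24, 47, 22, 12] -> [30, 34, 24, 22, 12] -> [34, 30, 24, 22, 12] -> [12, 22, 24, 30, 34]
  probe: [-18, 17, 5, -24, 22, 34] -> [-18, -24, 22, 34] -> [34, 22, -18, -24] -> [-24, -18, 22, 34]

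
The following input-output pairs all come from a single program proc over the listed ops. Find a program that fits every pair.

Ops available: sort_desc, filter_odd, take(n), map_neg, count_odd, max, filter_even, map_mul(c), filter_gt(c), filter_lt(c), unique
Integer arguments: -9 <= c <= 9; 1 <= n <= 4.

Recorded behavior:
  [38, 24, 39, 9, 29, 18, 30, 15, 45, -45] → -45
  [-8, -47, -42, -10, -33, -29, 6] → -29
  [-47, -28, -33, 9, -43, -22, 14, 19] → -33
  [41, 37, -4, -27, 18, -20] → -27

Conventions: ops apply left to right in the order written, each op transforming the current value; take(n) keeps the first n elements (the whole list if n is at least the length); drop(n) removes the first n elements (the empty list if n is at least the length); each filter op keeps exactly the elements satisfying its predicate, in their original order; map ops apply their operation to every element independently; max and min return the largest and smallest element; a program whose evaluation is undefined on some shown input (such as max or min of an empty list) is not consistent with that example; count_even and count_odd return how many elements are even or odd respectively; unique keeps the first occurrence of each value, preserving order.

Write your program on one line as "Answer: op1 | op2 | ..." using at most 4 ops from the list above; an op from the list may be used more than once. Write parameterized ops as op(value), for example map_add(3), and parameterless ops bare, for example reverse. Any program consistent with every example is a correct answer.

filter_odd | filter_lt(-1) | max

Check, running the answer program on each example:
  [38, 24, 39, 9, 29, 18, 30, 15, 45, -45] -> [39, 9, 29, 15, 45, -45] -> [-45] -> -45
  [-8, -47, -42, -10, -33, -29, 6] -> [-47, -33, -29] -> [-47, -33, -29] -> -29
  [-47, -28, -33, 9, -43, -22, 14, 19] -> [-47, -33, 9, -43, 19] -> [-47, -33, -43] -> -33
  [41, 37, -4, -27, 18, -20] -> [41, 37, -27] -> [-27] -> -27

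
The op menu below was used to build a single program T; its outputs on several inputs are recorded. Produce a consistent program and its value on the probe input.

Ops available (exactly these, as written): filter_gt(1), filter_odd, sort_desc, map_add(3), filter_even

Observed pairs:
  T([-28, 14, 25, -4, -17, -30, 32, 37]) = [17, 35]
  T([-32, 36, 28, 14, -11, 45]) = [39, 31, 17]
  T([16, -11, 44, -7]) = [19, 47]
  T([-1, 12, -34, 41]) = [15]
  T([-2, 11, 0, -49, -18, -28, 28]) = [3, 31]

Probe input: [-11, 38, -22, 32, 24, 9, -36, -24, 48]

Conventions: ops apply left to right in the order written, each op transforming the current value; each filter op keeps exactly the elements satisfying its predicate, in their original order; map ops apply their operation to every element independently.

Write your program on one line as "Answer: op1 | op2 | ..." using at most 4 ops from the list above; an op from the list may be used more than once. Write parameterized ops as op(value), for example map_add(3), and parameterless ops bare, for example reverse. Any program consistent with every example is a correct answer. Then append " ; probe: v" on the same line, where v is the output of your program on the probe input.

filter_even | map_add(3) | filter_gt(1) ; probe: [41, 35, 27, 51]

Check, running the answer program on each example:
  [-28, 14, 25, -4, -17, -30, 32, 37] -> [-28, 14, -4, -30, 32] -> [-25, 17, -1, -27, 35] -> [17, 35]
  [-32, 36, 28, 14, -11, 45] -> [-32, 36, 28, 14] -> [-29, 39, 31, 17] -> [39, 31, 17]
  [16, -11, 44, -7] -> [16, 44] -> [19, 47] -> [19, 47]
  [-1, 12, -34, 41] -> [12, -34] -> [15, -31] -> [15]
  [-2, 11, 0, -49, -18, -28, 28] -> [-2, 0, -18, -28, 28] -> [1, 3, -15, -25, 31] -> [3, 31]
  probe: [-11, 38, -22, 32, 24, 9, -36, -24, 48] -> [38, -22, 32, 24, -36, -24, 48] -> [41, -19, 35, 27, -33, -21, 51] -> [41, 35, 27, 51]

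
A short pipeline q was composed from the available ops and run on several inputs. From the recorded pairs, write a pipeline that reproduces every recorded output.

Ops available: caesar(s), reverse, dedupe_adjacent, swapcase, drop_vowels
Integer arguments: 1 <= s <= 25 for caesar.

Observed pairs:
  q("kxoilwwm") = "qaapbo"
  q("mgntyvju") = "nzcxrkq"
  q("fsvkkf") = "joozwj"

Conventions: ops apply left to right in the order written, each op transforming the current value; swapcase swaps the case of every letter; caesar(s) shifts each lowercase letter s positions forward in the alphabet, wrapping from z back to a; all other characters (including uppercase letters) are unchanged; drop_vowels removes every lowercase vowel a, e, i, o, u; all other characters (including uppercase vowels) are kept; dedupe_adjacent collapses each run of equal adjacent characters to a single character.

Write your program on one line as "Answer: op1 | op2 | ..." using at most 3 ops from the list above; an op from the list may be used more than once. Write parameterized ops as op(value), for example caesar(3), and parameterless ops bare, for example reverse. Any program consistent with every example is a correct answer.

reverse | drop_vowels | caesar(4)

Check, running the answer program on each example:
  "kxoilwwm" -> "mwwlioxk" -> "mwwlxk" -> "qaapbo"
  "mgntyvju" -> "ujvytngm" -> "jvytngm" -> "nzcxrkq"
  "fsvkkf" -> "fkkvsf" -> "fkkvsf" -> "joozwj"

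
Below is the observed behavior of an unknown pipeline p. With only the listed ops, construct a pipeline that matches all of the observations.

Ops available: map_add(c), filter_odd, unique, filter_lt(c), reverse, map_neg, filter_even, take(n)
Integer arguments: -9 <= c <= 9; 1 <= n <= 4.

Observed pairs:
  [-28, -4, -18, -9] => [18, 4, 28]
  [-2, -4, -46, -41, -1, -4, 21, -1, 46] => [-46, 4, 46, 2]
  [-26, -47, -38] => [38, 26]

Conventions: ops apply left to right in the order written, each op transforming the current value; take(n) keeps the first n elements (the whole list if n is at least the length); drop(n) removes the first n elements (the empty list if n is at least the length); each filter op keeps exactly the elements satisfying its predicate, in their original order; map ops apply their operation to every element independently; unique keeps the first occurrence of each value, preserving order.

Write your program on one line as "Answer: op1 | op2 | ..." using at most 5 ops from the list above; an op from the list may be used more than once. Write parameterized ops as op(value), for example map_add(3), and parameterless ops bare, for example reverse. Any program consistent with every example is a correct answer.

reverse | filter_even | map_neg | unique

Check, running the answer program on each example:
  [-28, -4, -18, -9] -> [-9, -18, -4, -28] -> [-18, -4, -28] -> [18, 4, 28] -> [18, 4, 28]
  [-2, -4, -46, -41, -1, -4, 21, -1, 46] -> [46, -1, 21, -4, -1, -41, -46, -4, -2] -> [46, -4, -46, -4, -2] -> [-46, 4, 46, 4, 2] -> [-46, 4, 46, 2]
  [-26, -47, -38] -> [-38, -47, -26] -> [-38, -26] -> [38, 26] -> [38, 26]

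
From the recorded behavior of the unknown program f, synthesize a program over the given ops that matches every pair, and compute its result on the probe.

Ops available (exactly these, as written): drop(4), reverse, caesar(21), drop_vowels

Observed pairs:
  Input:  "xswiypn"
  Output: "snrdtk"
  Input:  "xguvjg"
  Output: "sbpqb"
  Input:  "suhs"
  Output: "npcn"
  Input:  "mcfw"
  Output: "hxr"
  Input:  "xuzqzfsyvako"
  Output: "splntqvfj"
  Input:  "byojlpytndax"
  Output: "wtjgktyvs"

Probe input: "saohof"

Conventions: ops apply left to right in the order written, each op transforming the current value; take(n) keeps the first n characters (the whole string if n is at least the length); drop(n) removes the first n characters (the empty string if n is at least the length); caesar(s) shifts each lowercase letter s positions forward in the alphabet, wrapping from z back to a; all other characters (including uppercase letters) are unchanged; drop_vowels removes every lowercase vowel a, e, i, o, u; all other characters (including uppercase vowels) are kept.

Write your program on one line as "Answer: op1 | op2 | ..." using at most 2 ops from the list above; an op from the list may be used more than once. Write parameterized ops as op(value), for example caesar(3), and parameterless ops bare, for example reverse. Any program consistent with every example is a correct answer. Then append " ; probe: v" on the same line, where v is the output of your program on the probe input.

caesar(21) | drop_vowels ; probe: "nvjcj"

Check, running the answer program on each example:
  "xswiypn" -> "snrdtki" -> "snrdtk"
  "xguvjg" -> "sbpqeb" -> "sbpqb"
  "suhs" -> "npcn" -> "npcn"
  "mcfw" -> "hxar" -> "hxr"
  "xuzqzfsyvako" -> "spuluantqvfj" -> "splntqvfj"
  "byojlpytndax" -> "wtjegktoiyvs" -> "wtjgktyvs"
  probe: "saohof" -> "nvjcja" -> "nvjcj"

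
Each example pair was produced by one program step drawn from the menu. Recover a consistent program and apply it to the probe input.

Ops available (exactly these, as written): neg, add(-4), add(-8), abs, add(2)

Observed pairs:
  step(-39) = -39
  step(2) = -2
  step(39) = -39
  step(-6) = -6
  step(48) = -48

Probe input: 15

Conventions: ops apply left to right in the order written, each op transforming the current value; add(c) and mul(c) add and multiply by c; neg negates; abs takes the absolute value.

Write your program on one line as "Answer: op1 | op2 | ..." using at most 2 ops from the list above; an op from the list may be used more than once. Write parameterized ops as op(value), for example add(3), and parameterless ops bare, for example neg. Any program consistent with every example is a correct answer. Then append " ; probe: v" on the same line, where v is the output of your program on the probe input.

abs | neg ; probe: -15

Check, running the answer program on each example:
  -39 -> 39 -> -39
  2 -> 2 -> -2
  39 -> 39 -> -39
  -6 -> 6 -> -6
  48 -> 48 -> -48
  probe: 15 -> 15 -> -15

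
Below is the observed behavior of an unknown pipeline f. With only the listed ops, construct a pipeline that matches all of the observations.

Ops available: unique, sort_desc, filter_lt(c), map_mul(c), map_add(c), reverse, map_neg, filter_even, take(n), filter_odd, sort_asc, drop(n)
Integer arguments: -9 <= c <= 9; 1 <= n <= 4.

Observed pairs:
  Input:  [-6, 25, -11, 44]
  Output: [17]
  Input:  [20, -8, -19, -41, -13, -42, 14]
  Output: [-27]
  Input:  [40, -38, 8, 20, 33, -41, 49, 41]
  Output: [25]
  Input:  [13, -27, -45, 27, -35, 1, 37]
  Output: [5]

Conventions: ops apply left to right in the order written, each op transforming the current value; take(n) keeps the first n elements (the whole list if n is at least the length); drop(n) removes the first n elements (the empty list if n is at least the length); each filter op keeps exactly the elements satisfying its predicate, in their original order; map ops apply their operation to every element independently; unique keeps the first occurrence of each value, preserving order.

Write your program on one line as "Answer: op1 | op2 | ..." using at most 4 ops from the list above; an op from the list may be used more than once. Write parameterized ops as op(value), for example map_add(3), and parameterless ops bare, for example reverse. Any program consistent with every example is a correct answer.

filter_odd | take(1) | map_add(-8)

Check, running the answer program on each example:
  [-6, 25, -11, 44] -> [25, -11] -> [25] -> [17]
  [20, -8, -19, -41, -13, -42, 14] -> [-19, -41, -13] -> [-19] -> [-27]
  [40, -38, 8, 20, 33, -41, 49, 41] -> [33, -41, 49, 41] -> [33] -> [25]
  [13, -27, -45, 27, -35, 1, 37] -> [13, -27, -45, 27, -35, 1, 37] -> [13] -> [5]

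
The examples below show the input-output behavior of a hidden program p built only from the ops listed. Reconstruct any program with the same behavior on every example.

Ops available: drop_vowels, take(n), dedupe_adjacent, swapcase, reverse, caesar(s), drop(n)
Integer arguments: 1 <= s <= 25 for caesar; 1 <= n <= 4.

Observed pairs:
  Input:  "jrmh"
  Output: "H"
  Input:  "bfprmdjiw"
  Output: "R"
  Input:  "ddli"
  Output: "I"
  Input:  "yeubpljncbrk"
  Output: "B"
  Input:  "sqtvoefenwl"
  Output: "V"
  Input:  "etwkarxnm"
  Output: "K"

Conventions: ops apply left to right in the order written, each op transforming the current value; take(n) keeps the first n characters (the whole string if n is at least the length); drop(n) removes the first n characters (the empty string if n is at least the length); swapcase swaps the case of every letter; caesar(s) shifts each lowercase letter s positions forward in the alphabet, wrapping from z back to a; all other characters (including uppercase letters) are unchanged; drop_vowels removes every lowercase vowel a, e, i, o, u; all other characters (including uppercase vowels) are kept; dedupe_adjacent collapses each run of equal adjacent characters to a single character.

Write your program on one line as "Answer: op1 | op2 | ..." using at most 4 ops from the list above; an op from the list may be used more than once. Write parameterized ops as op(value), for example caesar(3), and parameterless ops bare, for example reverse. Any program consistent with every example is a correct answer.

take(4) | drop(3) | swapcase

Check, running the answer program on each example:
  "jrmh" -> "jrmh" -> "h" -> "H"
  "bfprmdjiw" -> "bfpr" -> "r" -> "R"
  "ddli" -> "ddli" -> "i" -> "I"
  "yeubpljncbrk" -> "yeub" -> "b" -> "B"
  "sqtvoefenwl" -> "sqtv" -> "v" -> "V"
  "etwkarxnm" -> "etwk" -> "k" -> "K"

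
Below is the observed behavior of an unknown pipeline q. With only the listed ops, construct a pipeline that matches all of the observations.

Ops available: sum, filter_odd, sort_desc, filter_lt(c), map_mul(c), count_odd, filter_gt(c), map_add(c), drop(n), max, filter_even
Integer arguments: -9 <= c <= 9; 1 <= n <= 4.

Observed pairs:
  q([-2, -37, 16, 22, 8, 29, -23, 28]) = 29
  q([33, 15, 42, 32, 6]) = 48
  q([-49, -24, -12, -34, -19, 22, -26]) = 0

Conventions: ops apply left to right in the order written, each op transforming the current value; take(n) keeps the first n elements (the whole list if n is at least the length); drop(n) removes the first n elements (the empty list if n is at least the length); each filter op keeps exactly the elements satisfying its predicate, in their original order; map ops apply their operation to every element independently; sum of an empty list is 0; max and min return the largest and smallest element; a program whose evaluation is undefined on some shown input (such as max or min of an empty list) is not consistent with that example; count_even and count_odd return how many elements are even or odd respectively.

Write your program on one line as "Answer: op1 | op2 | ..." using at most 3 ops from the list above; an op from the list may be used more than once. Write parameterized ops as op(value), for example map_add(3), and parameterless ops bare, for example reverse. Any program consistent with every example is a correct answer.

filter_odd | filter_gt(-9) | sum

Check, running the answer program on each example:
  [-2, -37, 16, 22, 8, 29, -23, 28] -> [-37, 29, -23] -> [29] -> 29
  [33, 15, 42, 32, 6] -> [33, 15] -> [33, 15] -> 48
  [-49, -24, -12, -34, -19, 22, -26] -> [-49, -19] -> [] -> 0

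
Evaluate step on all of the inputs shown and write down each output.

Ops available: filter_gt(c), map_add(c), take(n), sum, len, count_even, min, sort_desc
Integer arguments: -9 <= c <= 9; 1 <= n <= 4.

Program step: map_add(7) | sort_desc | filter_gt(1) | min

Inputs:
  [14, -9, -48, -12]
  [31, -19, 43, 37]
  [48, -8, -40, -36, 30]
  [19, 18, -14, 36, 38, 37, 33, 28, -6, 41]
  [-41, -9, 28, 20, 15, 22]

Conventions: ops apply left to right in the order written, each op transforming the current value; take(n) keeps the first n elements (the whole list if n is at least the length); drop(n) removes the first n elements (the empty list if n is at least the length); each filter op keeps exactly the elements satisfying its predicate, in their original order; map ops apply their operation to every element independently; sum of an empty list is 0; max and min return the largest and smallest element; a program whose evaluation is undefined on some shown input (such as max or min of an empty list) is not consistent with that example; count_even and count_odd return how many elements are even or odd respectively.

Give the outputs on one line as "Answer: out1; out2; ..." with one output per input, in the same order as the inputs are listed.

Execution, op by op:
  [14, -9, -48, -12] -> [21, -2, -41, -5] -> [21, -2, -5, -41] -> [21] -> 21
  [31, -19, 43, 37] -> [38, -12, 50, 44] -> [50, 44, 38, -12] -> [50, 44, 38] -> 38
  [48, -8, -40, -36, 30] -> [55, -1, -33, -29, 37] -> [55, 37, -1, -29, -33] -> [55, 37] -> 37
  [19, 18, -14, 36, 38, 37, 33, 28, -6, 41] -> [26, 25, -7, 43, 45, 44, 40, 35, 1, 48] -> [48, 45, 44, 43, 40, 35, 26, 25, 1, -7] -> [48, 45, 44, 43, 40, 35, 26, 25] -> 25
  [-41, -9, 28, 20, 15, 22] -> [-34, -2, 35, 27, 22, 29] -> [35, 29, 27, 22, -2, -34] -> [35, 29, 27, 22] -> 22

21; 38; 37; 25; 22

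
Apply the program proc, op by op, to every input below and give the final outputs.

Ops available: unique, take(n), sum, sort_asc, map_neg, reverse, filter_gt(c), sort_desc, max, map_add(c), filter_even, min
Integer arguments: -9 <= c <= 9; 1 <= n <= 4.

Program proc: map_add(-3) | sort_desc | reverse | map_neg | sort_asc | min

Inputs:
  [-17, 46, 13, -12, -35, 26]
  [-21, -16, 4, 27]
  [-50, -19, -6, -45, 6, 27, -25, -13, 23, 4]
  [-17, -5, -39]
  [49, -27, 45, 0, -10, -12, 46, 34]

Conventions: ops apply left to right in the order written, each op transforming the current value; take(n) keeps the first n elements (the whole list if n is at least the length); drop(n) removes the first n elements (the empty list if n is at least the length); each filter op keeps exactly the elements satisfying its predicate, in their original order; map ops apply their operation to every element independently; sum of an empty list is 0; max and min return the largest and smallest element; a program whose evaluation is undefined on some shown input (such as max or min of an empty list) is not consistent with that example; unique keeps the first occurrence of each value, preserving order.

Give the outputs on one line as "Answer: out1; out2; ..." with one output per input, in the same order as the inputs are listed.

Execution, op by op:
  [-17, 46, 13, -12, -35, 26] -> [-20, 43, 10, -15, -38, 23] -> [43, 23, 10, -15, -20, -38] -> [-38, -20, -15, 10, 23, 43] -> [38, 20, 15, -10, -23, -43] -> [-43, -23, -10, 15, 20, 38] -> -43
  [-21, -16, 4, 27] -> [-24, -19, 1, 24] -> [24, 1, -19, -24] -> [-24, -19, 1, 24] -> [24, 19, -1, -24] -> [-24, -1, 19, 24] -> -24
  [-50, -19, -6, -45, 6, 27, -25, -13, 23, 4] -> [-53, -22, -9, -48, 3, 24, -28, -16, 20, 1] -> [24, 20, 3, 1, -9, -16, -22, -28, -48, -53] -> [-53, -48, -28, -22, -16, -9, 1, 3, 20, 24] -> [53, 48, 28, 22, 16, 9, -1, -3, -20, -24] -> [-24, -20, -3, -1, 9, 16, 22, 28, 48, 53] -> -24
  [-17, -5, -39] -> [-20, -8, -42] -> [-8, -20, -42] -> [-42, -20, -8] -> [42, 20, 8] -> [8, 20, 42] -> 8
  [49, -27, 45, 0, -10, -12, 46, 34] -> [46, -30, 42, -3, -13, -15, 43, 31] -> [46, 43, 42, 31, -3, -13, -15, -30] -> [-30, -15, -13, -3, 31, 42, 43, 46] -> [30, 15, 13, 3, -31, -42, -43, -46] -> [-46, -43, -42, -31, 3, 13, 15, 30] -> -46

-43; -24; -24; 8; -46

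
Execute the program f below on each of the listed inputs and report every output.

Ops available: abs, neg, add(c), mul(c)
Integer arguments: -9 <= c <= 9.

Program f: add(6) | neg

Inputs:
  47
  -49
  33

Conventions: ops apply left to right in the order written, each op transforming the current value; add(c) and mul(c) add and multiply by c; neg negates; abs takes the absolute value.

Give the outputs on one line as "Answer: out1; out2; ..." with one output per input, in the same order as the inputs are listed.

Execution, op by op:
  47 -> 53 -> -53
  -49 -> -43 -> 43
  33 -> 39 -> -39

-53; 43; -39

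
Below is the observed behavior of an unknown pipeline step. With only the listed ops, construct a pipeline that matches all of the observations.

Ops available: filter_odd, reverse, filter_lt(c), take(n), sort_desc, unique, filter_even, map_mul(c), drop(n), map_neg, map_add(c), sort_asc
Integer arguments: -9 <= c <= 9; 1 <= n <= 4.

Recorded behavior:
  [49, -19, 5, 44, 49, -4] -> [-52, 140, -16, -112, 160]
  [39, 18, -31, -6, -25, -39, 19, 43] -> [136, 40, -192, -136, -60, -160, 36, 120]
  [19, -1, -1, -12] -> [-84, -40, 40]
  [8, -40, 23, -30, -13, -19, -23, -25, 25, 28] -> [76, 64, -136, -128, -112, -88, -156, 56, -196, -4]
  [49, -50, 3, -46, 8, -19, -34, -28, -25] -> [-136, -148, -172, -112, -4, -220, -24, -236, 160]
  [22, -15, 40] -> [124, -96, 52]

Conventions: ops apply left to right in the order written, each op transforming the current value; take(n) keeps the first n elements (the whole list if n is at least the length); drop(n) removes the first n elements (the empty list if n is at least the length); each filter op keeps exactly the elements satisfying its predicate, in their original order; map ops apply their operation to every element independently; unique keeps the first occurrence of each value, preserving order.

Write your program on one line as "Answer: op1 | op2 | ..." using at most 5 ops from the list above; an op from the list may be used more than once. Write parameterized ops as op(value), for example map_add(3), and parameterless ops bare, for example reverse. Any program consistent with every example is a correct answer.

map_mul(-1) | unique | map_add(9) | map_mul(-4) | reverse

Check, running the answer program on each example:
  [49, -19, 5, 44, 49, -4] -> [-49, 19, -5, -44, -49, 4] -> [-49, 19, -5, -44, 4] -> [-40, 28, 4, -35, 13] -> [160, -112, -16, 140, -52] -> [-52, 140, -16, -112, 160]
  [39, 18, -31, -6, -25, -39, 19, 43] -> [-39, -18, 31, 6, 25, 39, -19, -43] -> [-39, -18, 31, 6, 25, 39, -19, -43] -> [-30, -9, 40, 15, 34, 48, -10, -34] -> [120, 36, -160, -60, -136, -192, 40, 136] -> [136, 40, -192, -136, -60, -160, 36, 120]
  [19, -1, -1, -12] -> [-19, 1, 1, 12] -> [-19, 1, 12] -> [-10, 10, 21] -> [40, -40, -84] -> [-84, -40, 40]
  [8, -40, 23, -30, -13, -19, -23, -25, 25, 28] -> [-8, 40, -23, 30, 13, 19, 23, 25, -25, -28] -> [-8, 40, -23, 30, 13, 19, 23, 25, -25, -28] -> [1, 49, -14, 39, 22, 28, 32, 34, -16, -19] -> [-4, -196, 56, -156, -88, -112, -128, -136, 64, 76] -> [76, 64, -136, -128, -112, -88, -156, 56, -196, -4]
  [49, -50, 3, -46, 8, -19, -34, -28, -25] -> [-49, 50, -3, 46, -8, 19, 34, 28, 25] -> [-49, 50, -3, 46, -8, 19, 34, 28, 25] -> [-40, 59, 6, 55, 1, 28, 43, 37, 34] -> [160, -236, -24, -220, -4, -112, -172, -148, -136] -> [-136, -148, -172, -112, -4, -220, -24, -236, 160]
  [22, -15, 40] -> [-22, 15, -40] -> [-22, 15, -40] -> [-13, 24, -31] -> [52, -96, 124] -> [124, -96, 52]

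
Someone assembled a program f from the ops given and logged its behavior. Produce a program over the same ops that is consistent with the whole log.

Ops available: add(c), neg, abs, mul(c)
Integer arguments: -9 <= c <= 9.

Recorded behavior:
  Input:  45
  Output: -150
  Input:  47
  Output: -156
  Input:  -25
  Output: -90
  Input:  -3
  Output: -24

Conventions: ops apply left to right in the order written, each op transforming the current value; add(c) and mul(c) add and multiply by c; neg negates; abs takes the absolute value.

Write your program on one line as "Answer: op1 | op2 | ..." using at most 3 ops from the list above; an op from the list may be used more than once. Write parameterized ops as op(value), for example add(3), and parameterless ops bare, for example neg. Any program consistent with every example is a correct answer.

abs | add(5) | mul(-3)

Check, running the answer program on each example:
  45 -> 45 -> 50 -> -150
  47 -> 47 -> 52 -> -156
  -25 -> 25 -> 30 -> -90
  -3 -> 3 -> 8 -> -24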